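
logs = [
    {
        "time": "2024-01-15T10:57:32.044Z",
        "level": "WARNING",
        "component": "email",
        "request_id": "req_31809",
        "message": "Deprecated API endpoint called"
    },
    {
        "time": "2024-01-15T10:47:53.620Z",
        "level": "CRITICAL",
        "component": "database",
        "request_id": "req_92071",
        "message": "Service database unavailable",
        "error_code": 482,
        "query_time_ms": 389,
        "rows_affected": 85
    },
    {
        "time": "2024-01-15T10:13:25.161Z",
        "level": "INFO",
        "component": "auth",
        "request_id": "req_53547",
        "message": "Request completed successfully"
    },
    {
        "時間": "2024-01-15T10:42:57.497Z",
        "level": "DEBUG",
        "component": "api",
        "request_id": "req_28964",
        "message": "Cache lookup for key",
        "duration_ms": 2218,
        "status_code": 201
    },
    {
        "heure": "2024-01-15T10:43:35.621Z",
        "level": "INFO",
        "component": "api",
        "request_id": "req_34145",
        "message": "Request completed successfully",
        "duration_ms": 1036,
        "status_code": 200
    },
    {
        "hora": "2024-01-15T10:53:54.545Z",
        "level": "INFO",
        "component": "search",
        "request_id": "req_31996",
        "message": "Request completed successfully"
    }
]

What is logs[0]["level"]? "WARNING"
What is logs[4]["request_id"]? "req_34145"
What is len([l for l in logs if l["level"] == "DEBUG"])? 1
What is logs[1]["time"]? "2024-01-15T10:47:53.620Z"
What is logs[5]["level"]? "INFO"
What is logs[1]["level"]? "CRITICAL"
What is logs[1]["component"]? "database"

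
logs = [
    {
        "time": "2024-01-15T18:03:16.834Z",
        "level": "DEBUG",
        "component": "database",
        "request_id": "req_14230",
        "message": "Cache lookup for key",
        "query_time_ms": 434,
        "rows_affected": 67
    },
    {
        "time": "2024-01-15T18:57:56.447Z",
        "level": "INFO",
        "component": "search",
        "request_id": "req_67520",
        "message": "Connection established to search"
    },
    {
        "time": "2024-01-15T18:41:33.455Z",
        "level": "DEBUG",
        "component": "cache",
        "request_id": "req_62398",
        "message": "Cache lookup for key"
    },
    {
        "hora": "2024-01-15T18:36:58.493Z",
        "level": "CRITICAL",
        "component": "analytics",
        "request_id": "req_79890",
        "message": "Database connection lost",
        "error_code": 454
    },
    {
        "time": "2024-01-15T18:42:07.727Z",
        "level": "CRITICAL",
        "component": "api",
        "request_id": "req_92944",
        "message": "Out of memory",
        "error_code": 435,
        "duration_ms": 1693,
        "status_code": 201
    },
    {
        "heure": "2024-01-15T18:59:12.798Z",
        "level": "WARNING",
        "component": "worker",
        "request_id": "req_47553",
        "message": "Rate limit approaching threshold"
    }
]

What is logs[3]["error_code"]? 454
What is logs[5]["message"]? "Rate limit approaching threshold"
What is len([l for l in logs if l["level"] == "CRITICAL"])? 2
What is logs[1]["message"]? "Connection established to search"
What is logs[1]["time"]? "2024-01-15T18:57:56.447Z"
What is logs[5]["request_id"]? "req_47553"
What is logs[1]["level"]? "INFO"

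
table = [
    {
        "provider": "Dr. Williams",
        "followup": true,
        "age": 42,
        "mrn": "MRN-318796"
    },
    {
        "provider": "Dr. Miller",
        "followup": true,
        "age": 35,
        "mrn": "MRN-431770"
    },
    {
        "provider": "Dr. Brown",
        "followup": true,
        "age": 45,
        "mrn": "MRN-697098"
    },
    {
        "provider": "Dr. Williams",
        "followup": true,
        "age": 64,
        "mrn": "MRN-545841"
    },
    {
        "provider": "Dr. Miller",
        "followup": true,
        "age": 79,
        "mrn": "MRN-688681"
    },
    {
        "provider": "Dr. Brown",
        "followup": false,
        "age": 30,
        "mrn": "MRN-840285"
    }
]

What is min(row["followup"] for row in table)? False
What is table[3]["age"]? 64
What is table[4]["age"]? 79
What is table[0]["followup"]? True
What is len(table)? 6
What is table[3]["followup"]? True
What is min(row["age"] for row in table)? 30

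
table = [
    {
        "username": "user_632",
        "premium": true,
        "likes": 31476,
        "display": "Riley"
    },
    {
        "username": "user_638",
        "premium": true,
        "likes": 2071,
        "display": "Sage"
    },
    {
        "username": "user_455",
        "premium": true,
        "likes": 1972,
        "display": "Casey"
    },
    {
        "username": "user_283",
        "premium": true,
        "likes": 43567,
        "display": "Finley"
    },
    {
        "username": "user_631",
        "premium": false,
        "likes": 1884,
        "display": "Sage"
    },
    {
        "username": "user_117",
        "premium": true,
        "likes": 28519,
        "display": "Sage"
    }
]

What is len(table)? 6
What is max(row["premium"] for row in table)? True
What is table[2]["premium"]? True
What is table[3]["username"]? "user_283"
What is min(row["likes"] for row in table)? 1884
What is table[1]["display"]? "Sage"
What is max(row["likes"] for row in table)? 43567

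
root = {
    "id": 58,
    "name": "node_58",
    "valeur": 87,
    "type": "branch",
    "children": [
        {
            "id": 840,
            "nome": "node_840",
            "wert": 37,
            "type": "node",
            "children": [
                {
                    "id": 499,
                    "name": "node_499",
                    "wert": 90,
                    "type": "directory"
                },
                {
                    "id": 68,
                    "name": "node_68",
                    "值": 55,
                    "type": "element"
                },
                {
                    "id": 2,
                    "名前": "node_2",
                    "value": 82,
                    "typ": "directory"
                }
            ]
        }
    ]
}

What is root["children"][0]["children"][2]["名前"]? "node_2"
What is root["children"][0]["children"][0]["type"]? "directory"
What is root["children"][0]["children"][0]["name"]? "node_499"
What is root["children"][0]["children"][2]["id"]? 2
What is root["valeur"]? 87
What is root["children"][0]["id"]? 840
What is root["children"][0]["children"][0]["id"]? 499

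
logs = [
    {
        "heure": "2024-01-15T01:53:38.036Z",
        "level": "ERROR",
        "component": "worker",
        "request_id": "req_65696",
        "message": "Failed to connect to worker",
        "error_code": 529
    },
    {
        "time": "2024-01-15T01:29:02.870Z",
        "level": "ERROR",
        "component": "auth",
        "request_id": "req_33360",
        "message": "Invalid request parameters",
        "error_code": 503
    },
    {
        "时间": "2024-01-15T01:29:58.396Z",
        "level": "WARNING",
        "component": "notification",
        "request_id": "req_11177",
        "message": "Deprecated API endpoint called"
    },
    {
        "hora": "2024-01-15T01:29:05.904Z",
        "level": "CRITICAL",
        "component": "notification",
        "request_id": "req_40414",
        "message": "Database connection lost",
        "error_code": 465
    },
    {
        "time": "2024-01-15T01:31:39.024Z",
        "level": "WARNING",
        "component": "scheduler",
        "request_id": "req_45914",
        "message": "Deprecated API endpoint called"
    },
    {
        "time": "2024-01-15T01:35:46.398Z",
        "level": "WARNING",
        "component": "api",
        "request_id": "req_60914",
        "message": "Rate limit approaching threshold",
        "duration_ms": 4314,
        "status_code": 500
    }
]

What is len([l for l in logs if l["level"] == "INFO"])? 0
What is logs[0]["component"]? "worker"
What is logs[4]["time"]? "2024-01-15T01:31:39.024Z"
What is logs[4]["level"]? "WARNING"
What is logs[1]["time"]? "2024-01-15T01:29:02.870Z"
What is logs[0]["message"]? "Failed to connect to worker"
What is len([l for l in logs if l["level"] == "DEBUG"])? 0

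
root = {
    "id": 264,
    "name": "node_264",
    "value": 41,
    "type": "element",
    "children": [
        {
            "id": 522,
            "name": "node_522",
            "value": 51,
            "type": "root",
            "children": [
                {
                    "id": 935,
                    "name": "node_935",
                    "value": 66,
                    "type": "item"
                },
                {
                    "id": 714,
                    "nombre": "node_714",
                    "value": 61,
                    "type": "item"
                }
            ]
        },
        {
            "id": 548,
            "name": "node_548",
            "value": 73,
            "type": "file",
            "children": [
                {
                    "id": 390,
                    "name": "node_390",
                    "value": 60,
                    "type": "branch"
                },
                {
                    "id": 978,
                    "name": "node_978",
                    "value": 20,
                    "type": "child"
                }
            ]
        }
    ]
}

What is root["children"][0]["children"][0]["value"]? 66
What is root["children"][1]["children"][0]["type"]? "branch"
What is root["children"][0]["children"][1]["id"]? 714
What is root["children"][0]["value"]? 51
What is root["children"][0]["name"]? "node_522"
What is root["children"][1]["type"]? "file"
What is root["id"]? 264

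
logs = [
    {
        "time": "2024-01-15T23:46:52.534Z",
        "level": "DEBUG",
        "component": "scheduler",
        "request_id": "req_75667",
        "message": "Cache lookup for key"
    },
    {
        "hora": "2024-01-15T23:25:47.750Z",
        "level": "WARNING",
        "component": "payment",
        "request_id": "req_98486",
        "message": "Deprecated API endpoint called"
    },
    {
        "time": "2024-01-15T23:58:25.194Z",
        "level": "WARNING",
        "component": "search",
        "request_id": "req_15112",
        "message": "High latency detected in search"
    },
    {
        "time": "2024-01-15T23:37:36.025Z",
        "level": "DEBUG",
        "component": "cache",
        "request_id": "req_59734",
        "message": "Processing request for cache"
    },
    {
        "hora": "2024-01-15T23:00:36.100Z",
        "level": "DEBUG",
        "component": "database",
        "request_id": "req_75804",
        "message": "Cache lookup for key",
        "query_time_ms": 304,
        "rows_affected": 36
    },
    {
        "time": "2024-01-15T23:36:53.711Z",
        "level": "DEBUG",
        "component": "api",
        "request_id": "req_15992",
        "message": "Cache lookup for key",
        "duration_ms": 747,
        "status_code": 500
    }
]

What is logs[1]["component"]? "payment"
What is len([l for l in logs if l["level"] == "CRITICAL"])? 0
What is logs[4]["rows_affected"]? 36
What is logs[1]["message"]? "Deprecated API endpoint called"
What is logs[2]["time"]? "2024-01-15T23:58:25.194Z"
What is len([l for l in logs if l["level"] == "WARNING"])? 2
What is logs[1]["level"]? "WARNING"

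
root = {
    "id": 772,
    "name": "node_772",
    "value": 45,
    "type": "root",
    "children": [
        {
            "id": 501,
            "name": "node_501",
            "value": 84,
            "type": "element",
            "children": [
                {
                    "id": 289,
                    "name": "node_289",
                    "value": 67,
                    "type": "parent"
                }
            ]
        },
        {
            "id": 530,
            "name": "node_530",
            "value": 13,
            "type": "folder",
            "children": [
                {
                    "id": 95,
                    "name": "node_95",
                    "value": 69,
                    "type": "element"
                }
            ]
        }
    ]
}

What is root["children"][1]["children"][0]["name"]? "node_95"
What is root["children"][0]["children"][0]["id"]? 289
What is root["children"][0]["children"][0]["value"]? 67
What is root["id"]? 772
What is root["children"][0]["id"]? 501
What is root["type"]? "root"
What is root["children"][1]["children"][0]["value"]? 69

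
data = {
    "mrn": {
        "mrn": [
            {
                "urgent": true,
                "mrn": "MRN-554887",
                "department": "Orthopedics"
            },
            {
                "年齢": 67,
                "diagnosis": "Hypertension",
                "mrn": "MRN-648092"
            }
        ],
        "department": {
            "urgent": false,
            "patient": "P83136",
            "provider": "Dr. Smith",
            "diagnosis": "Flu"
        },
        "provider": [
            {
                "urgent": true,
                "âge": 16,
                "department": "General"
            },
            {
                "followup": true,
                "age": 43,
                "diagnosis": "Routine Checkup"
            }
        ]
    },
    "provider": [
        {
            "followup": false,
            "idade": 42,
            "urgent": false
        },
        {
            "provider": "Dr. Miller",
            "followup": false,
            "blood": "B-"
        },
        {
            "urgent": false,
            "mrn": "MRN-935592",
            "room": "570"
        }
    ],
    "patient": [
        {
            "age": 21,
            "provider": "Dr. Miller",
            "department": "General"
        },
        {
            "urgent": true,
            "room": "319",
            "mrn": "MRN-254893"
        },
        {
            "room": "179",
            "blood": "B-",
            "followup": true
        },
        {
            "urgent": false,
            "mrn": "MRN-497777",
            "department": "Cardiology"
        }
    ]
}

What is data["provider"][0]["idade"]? 42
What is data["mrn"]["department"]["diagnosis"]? "Flu"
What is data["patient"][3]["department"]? "Cardiology"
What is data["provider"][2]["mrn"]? "MRN-935592"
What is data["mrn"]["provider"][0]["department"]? "General"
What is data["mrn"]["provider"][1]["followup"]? True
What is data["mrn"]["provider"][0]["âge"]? 16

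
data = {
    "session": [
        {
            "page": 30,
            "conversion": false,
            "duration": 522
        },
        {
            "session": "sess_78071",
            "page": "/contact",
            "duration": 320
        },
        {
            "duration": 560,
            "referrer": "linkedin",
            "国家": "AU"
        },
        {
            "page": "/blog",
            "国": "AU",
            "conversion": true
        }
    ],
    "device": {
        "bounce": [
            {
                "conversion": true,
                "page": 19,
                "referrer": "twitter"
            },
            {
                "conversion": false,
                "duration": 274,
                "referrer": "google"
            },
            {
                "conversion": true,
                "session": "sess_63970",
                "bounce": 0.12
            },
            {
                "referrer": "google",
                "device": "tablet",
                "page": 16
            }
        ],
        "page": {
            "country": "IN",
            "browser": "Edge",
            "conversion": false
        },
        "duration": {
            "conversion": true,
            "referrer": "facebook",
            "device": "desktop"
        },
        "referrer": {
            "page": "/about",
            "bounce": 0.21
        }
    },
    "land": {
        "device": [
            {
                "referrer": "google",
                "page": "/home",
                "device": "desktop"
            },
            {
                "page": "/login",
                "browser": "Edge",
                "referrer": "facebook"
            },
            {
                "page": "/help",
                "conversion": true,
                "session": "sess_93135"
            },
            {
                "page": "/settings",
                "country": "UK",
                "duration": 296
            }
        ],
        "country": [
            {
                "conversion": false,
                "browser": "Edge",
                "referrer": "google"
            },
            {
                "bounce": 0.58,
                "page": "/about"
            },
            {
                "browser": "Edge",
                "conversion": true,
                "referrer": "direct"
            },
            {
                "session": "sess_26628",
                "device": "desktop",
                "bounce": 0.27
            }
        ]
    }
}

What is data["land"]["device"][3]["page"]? "/settings"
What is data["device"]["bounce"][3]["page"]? 16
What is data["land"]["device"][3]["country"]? "UK"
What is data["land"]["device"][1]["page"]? "/login"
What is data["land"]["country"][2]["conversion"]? True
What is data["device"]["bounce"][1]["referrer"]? "google"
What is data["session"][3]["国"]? "AU"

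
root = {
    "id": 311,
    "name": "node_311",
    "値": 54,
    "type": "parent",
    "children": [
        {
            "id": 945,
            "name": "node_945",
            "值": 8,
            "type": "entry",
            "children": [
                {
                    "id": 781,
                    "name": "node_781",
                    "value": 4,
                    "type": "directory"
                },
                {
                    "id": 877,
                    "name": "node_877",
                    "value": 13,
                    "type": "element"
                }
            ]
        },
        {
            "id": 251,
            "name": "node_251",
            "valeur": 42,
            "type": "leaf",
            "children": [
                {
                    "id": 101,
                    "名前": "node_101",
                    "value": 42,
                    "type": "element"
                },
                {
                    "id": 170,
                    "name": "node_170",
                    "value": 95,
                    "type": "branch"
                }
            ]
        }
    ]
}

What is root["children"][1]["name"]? "node_251"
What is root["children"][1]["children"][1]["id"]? 170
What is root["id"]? 311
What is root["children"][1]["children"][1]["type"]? "branch"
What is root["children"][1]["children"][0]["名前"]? "node_101"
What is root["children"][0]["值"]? 8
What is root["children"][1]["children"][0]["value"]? 42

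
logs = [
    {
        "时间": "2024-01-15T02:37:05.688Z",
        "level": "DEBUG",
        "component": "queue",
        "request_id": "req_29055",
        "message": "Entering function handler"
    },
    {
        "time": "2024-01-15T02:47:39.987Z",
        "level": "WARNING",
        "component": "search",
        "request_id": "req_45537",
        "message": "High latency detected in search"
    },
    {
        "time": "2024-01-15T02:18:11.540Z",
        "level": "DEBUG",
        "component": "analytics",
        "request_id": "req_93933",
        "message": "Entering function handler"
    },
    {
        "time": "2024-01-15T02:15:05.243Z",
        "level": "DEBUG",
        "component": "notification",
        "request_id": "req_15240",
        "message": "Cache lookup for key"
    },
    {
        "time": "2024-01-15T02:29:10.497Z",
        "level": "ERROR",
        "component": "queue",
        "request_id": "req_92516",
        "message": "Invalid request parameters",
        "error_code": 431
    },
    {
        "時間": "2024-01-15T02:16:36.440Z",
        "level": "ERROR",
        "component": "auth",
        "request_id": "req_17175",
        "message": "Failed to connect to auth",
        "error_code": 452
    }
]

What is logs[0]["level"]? "DEBUG"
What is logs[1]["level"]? "WARNING"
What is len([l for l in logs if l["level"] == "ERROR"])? 2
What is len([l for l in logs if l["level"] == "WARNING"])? 1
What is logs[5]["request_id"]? "req_17175"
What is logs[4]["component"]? "queue"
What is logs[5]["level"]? "ERROR"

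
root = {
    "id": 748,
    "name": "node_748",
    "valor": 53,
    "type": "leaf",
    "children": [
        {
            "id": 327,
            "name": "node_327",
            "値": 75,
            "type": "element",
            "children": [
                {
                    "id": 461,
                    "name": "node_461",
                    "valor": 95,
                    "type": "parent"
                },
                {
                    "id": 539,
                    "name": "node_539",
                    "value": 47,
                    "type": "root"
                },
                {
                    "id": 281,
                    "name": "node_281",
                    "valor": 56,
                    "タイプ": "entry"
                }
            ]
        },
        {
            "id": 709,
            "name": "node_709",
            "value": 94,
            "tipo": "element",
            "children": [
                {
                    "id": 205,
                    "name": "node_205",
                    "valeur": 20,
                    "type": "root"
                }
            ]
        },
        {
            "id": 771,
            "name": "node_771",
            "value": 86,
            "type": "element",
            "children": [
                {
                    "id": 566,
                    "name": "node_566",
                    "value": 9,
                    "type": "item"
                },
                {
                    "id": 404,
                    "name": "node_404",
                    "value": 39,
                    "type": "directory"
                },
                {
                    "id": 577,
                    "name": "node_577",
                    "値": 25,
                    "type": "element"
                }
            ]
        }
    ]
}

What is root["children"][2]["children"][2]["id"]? 577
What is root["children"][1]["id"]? 709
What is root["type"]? "leaf"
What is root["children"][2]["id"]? 771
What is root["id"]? 748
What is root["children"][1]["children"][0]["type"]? "root"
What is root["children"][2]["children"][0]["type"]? "item"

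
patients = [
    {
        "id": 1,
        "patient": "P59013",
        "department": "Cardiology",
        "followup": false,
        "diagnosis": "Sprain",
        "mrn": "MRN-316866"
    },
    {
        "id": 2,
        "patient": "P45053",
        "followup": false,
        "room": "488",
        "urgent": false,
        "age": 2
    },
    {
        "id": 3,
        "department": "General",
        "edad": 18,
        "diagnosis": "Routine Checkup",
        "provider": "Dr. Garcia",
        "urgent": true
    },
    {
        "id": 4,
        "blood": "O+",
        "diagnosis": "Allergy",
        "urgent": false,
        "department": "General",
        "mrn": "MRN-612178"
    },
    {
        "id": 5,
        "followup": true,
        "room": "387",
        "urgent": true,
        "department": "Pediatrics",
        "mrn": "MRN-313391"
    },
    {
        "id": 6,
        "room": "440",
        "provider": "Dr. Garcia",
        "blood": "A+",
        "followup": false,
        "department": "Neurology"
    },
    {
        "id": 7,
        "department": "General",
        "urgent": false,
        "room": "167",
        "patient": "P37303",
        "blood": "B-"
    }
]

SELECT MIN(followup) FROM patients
False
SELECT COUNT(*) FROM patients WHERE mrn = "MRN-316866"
1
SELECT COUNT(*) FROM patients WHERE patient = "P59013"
1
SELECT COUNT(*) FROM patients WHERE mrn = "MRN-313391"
1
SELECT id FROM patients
[1, 2, 3, 4, 5, 6, 7]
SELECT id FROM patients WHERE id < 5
[1, 2, 3, 4]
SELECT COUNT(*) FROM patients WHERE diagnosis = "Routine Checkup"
1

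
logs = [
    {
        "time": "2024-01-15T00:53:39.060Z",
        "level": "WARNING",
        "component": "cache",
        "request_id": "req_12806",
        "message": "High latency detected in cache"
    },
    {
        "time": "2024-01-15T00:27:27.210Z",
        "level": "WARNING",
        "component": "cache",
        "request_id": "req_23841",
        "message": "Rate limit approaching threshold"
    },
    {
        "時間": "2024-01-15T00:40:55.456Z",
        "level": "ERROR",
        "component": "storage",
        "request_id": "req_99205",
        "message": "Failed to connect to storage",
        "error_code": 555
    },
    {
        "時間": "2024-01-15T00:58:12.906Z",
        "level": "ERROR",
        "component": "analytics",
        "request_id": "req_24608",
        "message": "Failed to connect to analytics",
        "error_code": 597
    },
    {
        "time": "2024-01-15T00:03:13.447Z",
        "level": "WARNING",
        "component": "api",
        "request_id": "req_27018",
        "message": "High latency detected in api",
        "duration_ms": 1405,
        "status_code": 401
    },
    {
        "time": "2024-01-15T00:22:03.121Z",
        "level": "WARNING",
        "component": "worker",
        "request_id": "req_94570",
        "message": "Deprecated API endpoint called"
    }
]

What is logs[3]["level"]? "ERROR"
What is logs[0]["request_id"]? "req_12806"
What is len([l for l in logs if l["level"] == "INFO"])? 0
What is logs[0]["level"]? "WARNING"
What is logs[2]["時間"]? "2024-01-15T00:40:55.456Z"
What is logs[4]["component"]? "api"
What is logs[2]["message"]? "Failed to connect to storage"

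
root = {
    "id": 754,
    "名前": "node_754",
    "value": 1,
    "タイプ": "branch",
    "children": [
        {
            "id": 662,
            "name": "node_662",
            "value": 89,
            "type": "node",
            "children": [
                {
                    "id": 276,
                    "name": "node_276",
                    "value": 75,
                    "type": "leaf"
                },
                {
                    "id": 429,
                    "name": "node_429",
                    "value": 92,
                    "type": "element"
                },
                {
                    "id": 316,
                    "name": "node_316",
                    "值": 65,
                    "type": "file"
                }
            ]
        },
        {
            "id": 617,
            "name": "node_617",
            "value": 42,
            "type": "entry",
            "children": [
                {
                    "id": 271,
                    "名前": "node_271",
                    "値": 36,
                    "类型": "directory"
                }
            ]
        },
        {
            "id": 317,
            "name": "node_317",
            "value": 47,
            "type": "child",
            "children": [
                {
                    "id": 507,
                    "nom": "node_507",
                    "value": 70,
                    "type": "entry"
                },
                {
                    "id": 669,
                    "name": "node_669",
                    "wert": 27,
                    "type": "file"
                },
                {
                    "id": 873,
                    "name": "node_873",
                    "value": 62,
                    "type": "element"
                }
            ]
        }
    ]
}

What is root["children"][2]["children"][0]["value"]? 70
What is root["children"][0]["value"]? 89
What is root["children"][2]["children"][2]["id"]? 873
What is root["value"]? 1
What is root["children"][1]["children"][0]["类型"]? "directory"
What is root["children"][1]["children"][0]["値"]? 36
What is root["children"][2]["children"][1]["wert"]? 27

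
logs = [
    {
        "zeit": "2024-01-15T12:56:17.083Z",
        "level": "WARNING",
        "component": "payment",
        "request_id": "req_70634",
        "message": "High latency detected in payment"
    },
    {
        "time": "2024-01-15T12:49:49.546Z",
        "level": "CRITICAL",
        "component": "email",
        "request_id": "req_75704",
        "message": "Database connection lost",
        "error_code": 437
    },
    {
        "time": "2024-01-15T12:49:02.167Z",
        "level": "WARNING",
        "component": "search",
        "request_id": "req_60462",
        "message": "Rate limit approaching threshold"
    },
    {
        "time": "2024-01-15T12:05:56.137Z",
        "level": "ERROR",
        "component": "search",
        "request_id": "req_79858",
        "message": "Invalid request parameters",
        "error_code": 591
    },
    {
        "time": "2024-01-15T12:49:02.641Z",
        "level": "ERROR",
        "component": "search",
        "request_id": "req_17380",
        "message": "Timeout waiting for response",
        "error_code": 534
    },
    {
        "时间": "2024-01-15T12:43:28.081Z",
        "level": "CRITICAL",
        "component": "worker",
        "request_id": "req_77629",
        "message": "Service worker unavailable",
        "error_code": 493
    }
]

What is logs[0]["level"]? "WARNING"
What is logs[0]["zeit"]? "2024-01-15T12:56:17.083Z"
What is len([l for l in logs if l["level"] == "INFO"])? 0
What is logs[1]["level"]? "CRITICAL"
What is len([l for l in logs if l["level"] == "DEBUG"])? 0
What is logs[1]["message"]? "Database connection lost"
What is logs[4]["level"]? "ERROR"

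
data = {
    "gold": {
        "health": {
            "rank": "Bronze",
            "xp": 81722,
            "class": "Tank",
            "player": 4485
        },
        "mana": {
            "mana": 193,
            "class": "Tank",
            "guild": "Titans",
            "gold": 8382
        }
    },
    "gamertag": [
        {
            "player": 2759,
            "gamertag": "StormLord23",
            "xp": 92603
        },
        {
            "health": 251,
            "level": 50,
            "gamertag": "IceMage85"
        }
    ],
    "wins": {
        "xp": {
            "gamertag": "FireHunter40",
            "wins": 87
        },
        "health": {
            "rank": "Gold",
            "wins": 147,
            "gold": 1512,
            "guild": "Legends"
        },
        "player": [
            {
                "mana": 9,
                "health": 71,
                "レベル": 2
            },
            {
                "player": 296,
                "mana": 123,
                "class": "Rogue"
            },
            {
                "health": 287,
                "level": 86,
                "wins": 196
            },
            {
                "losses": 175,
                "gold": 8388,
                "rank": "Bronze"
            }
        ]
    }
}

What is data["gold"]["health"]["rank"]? "Bronze"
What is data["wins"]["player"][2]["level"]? 86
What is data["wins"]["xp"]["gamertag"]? "FireHunter40"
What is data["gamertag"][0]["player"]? 2759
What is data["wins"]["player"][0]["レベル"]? 2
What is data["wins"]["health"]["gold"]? 1512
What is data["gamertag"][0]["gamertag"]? "StormLord23"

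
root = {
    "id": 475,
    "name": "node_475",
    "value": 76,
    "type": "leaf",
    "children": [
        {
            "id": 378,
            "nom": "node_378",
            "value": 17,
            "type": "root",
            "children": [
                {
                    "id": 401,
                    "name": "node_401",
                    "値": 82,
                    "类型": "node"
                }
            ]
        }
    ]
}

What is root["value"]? 76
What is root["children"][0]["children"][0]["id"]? 401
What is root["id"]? 475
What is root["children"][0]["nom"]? "node_378"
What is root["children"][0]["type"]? "root"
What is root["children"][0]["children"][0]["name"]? "node_401"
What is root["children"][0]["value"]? 17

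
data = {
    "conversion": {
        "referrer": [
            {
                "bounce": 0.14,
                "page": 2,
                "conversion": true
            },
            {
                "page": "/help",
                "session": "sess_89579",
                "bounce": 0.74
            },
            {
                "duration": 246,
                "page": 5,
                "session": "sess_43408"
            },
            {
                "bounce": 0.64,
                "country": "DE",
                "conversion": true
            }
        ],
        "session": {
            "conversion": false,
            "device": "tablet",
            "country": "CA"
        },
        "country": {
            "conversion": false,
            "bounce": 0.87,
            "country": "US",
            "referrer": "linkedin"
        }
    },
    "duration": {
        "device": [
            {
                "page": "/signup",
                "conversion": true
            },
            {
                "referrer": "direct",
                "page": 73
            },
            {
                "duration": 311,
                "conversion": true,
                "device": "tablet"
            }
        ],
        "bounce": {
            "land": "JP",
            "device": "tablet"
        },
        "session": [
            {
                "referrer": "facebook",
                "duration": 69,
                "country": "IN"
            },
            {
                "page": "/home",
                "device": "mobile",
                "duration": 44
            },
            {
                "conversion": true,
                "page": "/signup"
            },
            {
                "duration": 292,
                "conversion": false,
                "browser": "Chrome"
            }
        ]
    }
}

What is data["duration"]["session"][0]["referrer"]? "facebook"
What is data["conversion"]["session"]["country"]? "CA"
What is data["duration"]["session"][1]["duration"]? 44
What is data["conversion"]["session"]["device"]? "tablet"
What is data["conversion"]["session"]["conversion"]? False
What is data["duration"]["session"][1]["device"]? "mobile"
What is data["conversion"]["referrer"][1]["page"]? "/help"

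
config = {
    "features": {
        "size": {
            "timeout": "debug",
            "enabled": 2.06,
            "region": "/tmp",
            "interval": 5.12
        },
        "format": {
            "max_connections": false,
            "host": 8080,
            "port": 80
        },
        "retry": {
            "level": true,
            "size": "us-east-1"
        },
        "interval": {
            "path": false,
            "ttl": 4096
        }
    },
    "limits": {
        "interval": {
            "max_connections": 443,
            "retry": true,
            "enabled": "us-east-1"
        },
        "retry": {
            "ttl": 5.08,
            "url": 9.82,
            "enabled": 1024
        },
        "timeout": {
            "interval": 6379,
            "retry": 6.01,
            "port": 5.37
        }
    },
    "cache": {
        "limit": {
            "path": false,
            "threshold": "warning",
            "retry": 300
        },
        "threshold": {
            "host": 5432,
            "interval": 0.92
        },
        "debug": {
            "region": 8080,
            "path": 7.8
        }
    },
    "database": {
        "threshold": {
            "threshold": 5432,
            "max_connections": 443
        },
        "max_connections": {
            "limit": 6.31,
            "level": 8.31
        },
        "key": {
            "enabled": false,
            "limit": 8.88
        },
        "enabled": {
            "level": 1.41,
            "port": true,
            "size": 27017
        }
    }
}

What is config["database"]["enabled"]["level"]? 1.41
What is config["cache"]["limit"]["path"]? False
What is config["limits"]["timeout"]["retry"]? 6.01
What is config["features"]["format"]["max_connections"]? False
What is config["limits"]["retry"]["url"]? 9.82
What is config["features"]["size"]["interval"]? 5.12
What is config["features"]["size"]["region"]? "/tmp"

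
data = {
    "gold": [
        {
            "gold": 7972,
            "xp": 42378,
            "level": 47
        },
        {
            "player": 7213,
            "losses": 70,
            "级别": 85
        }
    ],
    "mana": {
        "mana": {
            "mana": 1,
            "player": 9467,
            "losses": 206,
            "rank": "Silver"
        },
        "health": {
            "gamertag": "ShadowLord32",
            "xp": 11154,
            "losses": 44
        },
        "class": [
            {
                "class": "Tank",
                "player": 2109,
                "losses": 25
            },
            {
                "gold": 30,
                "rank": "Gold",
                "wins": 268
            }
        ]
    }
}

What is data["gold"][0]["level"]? 47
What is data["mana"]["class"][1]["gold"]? 30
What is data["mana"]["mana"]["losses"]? 206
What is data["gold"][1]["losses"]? 70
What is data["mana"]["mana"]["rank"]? "Silver"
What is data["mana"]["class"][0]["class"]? "Tank"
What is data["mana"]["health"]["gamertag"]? "ShadowLord32"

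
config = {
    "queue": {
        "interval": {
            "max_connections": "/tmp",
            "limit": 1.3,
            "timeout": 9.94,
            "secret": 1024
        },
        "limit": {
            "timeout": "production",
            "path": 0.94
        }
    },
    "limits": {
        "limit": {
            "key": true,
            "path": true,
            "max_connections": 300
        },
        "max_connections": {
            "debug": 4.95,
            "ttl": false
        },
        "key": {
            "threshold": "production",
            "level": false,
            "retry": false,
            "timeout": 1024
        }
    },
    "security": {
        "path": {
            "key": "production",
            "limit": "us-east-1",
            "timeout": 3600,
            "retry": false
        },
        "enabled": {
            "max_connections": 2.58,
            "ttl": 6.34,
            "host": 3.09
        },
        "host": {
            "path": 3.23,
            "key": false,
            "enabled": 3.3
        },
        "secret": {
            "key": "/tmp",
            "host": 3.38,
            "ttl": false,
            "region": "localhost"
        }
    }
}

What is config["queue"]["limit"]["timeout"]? "production"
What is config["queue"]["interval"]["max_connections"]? "/tmp"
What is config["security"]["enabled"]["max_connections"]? 2.58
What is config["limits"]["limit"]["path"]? True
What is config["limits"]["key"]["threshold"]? "production"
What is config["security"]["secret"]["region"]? "localhost"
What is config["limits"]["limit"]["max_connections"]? 300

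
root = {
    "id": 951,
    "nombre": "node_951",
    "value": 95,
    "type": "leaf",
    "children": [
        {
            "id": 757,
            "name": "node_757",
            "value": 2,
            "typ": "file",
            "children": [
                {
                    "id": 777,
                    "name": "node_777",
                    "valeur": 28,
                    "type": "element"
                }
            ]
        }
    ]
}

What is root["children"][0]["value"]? 2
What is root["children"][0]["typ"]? "file"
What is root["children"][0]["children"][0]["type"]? "element"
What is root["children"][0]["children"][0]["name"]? "node_777"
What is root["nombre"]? "node_951"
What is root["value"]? 95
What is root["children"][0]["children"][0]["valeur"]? 28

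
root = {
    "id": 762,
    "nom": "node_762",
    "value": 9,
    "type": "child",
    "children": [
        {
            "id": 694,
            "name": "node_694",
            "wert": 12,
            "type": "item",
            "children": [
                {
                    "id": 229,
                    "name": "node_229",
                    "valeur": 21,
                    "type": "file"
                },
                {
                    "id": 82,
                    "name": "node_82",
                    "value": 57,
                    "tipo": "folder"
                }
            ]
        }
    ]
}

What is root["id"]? 762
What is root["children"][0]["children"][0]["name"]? "node_229"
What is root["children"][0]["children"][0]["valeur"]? 21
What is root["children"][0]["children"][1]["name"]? "node_82"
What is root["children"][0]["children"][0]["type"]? "file"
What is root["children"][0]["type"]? "item"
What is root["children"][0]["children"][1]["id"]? 82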